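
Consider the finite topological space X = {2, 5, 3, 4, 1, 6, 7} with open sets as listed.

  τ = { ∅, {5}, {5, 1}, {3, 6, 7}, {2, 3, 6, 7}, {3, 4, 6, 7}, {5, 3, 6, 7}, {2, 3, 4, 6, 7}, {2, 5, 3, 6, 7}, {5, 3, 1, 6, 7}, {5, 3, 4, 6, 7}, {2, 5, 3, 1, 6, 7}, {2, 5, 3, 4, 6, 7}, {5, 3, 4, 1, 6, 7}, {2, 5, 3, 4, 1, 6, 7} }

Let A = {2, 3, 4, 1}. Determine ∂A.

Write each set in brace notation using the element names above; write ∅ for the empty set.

{2, 3, 4, 1, 6, 7}

opens ⊆ A: ∅; union → int = ∅
complement {5, 6, 7}; its interior {5}; cl(A) = X∖{5} = {2, 3, 4, 1, 6, 7}
boundary = {2, 3, 4, 1, 6, 7} ∖ ∅ = {2, 3, 4, 1, 6, 7}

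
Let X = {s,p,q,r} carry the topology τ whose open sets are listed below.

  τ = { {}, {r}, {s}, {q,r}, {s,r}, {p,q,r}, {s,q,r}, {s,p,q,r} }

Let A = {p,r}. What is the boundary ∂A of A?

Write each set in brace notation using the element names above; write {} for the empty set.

{p,q}

open subsets of A: {}, {r}; so int(A) = {r}
closure: X∖int(X∖A) = X∖{s} = {p,q,r}
∂A = {p,q,r} minus {r} = {p,q}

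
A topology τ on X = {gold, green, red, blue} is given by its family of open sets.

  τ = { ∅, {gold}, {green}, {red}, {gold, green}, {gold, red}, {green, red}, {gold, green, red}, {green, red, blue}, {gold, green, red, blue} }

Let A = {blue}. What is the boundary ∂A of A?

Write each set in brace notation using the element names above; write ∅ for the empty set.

{blue}

interior: largest open inside A is ∅ (from ∅)
cl via duality: int({gold, green, red}) = {gold, green, red}, so X∖{gold, green, red} = {blue}
cl∖int = {blue}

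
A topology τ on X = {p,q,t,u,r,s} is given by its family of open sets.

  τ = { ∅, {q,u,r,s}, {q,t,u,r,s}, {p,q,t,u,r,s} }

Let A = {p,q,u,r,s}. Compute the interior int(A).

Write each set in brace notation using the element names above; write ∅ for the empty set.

interior: largest open inside A is {q,u,r,s} (from ∅, {q,u,r,s})

{q,u,r,s}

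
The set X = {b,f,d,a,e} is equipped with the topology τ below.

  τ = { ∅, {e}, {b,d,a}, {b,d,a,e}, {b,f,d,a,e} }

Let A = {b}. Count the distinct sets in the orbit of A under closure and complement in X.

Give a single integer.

8

complement {f,d,a,e}; its interior {e}; cl(A) = X∖{e} = {b,f,d,a}
With k = closure, c = complement:
  1. A     = {b}
  2. kA    = {b,f,d,a}
  3. cA    = {f,d,a,e}
  4. ckA   = {e}
  5. kcA   = {b,f,d,a,e}
  6. kckA  = {f,e}
  7. ckcA  = ∅
  8. ckckA = {b,d,a}
k, c of each give nothing new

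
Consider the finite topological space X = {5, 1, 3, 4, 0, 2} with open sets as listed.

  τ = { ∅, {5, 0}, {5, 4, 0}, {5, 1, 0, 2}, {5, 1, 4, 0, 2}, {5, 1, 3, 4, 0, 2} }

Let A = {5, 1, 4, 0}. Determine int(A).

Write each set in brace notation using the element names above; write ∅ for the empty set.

{5, 4, 0}

opens ⊆ A: ∅, {5, 0}, {5, 4, 0}; union → int = {5, 4, 0}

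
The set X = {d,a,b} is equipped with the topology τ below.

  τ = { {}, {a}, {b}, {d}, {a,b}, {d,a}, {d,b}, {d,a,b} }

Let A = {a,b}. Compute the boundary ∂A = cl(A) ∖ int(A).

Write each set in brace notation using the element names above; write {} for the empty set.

{}

open subsets of A: {}, {b}, {a}, {a,b}; so int(A) = {a,b}
closure: X∖int(X∖A) = X∖{d} = {a,b}
∂A = {a,b} minus {a,b} = {}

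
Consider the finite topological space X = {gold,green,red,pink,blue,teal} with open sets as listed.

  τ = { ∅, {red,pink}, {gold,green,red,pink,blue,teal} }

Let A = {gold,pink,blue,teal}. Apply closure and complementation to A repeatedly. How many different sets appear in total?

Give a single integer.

4

complement {green,red}; its interior ∅; cl(A) = X∖∅ = {gold,green,red,pink,blue,teal}
With k = closure, c = complement:
  1. A     = {gold,pink,blue,teal}
  2. kA    = {gold,green,red,pink,blue,teal}
  3. cA    = {green,red}
  4. ckA   = ∅
k, c of each give nothing new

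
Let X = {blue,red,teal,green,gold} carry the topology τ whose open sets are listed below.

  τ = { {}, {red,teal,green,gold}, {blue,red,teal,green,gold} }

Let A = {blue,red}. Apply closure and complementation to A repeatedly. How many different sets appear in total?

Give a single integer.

4

closure: X∖int(X∖A) = X∖{} = {blue,red,teal,green,gold}
Let k=closure and c=complement:
  1. A     = {blue,red}
  2. kA    = {blue,red,teal,green,gold}
  3. cA    = {teal,green,gold}
  4. ckA   = {}
— saturated at 4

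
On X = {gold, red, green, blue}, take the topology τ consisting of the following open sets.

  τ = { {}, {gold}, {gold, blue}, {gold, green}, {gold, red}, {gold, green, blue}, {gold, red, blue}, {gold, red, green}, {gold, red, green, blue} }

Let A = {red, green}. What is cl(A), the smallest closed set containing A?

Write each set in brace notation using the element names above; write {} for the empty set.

{red, green}

X∖A={gold, blue}, int(X∖A)={gold, blue}, hence cl(A)={red, green}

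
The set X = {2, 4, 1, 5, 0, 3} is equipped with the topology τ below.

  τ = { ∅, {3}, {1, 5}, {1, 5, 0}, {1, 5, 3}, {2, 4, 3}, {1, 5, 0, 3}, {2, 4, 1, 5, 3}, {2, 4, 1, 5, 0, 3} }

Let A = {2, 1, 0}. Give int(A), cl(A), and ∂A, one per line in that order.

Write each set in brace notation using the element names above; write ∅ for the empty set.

int(A) = ∅
cl(A)  = {2, 4, 1, 5, 0}
∂A     = {2, 4, 1, 5, 0}

open subsets of A: ∅; so int(A) = ∅
closure: X∖int(X∖A) = X∖{3} = {2, 4, 1, 5, 0}
∂A = {2, 4, 1, 5, 0} minus ∅ = {2, 4, 1, 5, 0}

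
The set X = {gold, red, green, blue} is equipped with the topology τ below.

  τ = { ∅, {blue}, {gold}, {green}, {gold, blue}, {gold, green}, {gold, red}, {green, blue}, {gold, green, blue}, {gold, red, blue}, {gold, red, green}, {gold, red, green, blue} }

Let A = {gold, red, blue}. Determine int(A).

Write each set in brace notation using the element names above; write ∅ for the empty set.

{gold, red, blue}

open subsets of A: ∅, {gold}, {blue}, {gold, blue}, {gold, red}, {gold, red, blue}; so int(A) = {gold, red, blue}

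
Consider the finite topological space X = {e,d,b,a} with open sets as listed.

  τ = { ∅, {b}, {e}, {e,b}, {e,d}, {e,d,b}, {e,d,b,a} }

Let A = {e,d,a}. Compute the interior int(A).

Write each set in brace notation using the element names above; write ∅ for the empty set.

{e,d}

U open, U⊆A: ∅, {e}, {e,d}. int(A) = ⋃ = {e,d}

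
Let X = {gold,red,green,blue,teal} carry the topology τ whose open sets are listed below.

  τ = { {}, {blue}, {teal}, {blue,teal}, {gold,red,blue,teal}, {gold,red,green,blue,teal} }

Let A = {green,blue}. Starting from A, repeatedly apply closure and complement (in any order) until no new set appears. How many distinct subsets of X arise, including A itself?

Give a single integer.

6

cl via duality: int({gold,red,teal}) = {teal}, so X∖{teal} = {gold,red,green,blue}
Write k for closure, c for complement:
  1. A     = {green,blue}
  2. kA    = {gold,red,green,blue}
  3. cA    = {gold,red,teal}
  4. ckA   = {teal}
  5. kcA   = {gold,red,green,teal}
  6. ckcA  = {blue}
applying k or c yields no new set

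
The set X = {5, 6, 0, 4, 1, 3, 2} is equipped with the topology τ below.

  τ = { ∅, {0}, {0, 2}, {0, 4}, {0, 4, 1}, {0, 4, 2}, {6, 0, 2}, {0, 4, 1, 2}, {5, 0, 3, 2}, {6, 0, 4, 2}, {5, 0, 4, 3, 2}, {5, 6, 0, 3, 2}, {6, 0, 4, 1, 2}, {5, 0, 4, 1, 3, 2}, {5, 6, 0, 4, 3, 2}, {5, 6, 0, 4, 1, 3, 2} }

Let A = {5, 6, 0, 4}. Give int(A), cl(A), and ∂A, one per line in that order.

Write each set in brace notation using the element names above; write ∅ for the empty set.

int(A) = {0, 4}
cl(A)  = {5, 6, 0, 4, 1, 3, 2}
∂A     = {5, 6, 1, 3, 2}

open subsets of A: ∅, {0}, {0, 4}; so int(A) = {0, 4}
closure: X∖int(X∖A) = X∖∅ = {5, 6, 0, 4, 1, 3, 2}
∂A = {5, 6, 0, 4, 1, 3, 2} minus {0, 4} = {5, 6, 1, 3, 2}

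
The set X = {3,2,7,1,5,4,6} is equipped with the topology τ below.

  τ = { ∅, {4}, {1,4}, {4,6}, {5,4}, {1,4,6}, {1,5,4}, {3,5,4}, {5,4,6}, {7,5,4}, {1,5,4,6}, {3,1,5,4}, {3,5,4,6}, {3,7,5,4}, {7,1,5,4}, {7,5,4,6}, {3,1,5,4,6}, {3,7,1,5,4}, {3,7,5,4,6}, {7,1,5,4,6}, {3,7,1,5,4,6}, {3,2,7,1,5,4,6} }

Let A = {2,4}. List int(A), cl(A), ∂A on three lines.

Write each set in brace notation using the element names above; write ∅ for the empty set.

U open, U⊆A: ∅, {4}. int(A) = ⋃ = {4}
X∖A={3,7,1,5,6}, int(X∖A)=∅, hence cl(A)={3,2,7,1,5,4,6}
∂A: remove int from cl → {3,2,7,1,5,6}

int(A) = {4}
cl(A)  = {3,2,7,1,5,4,6}
∂A     = {3,2,7,1,5,6}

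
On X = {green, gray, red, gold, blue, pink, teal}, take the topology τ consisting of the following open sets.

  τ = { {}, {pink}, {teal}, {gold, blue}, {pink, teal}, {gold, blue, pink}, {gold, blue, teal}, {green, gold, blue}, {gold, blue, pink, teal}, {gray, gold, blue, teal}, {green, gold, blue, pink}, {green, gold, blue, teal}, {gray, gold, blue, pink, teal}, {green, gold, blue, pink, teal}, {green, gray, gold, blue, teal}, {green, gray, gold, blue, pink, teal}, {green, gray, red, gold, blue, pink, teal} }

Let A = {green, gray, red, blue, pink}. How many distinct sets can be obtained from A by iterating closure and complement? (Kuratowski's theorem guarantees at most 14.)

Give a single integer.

10

X∖A={gold, teal}, int(X∖A)={teal}, hence cl(A)={green, gray, red, gold, blue, pink}
Orbit (k=closure, c=complement):
  1. A     = {green, gray, red, blue, pink}
  2. kA    = {green, gray, red, gold, blue, pink}
  3. cA    = {gold, teal}
  4. ckA   = {teal}
  5. kcA   = {green, gray, red, gold, blue, teal}
  6. kckA  = {gray, red, teal}
  7. ckcA  = {pink}
  8. ckckA = {green, gold, blue, pink}
  9. kckcA = {red, pink}
  10. ckckcA = {green, gray, gold, blue, teal}
(closed under both — stop)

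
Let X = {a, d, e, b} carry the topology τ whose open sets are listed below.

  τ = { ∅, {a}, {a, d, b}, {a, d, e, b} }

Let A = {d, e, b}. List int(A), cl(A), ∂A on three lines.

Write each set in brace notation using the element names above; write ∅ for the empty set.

int(A) = ∅
cl(A)  = {d, e, b}
∂A     = {d, e, b}

open subsets of A: ∅; so int(A) = ∅
closure: X∖int(X∖A) = X∖{a} = {d, e, b}
∂A = {d, e, b} minus ∅ = {d, e, b}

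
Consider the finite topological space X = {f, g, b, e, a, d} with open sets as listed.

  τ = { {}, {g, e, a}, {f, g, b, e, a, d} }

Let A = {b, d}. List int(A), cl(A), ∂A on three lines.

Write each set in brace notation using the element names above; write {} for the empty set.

int(A) = {}
cl(A)  = {f, b, d}
∂A     = {f, b, d}

U open, U⊆A: {}. int(A) = ⋃ = {}
X∖A={f, g, e, a}, int(X∖A)={g, e, a}, hence cl(A)={f, b, d}
∂A: remove int from cl → {f, b, d}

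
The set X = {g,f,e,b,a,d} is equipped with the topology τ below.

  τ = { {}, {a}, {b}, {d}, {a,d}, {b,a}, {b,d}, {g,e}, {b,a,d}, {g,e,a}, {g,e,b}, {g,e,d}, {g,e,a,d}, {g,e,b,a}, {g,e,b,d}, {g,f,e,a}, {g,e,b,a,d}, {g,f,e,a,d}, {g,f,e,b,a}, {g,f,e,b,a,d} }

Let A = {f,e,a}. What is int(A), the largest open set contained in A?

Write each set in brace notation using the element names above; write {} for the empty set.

U open, U⊆A: {}, {a}. int(A) = ⋃ = {a}

{a}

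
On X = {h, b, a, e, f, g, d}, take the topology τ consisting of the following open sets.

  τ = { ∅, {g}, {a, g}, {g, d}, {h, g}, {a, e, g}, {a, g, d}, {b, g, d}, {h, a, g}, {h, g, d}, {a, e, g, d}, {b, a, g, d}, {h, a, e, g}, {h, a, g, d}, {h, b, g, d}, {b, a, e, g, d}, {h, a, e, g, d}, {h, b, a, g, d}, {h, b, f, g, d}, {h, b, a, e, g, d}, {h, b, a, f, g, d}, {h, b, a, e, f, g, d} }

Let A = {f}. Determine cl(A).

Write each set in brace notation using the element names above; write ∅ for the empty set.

complement {h, b, a, e, g, d}; its interior {h, b, a, e, g, d}; cl(A) = X∖{h, b, a, e, g, d} = {f}

{f}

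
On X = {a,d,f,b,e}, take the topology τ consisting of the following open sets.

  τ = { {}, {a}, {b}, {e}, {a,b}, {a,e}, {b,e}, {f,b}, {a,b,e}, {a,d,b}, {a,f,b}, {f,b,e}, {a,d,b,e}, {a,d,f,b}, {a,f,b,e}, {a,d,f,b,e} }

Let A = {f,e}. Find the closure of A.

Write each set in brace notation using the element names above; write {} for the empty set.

complement {a,d,b}; its interior {a,d,b}; cl(A) = X∖{a,d,b} = {f,e}

{f,e}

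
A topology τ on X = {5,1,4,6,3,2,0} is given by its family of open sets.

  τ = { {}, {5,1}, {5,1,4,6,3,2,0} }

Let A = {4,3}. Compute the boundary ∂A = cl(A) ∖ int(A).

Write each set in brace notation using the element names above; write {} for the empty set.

open subsets of A: {}; so int(A) = {}
closure: X∖int(X∖A) = X∖{5,1} = {4,6,3,2,0}
∂A = {4,6,3,2,0} minus {} = {4,6,3,2,0}

{4,6,3,2,0}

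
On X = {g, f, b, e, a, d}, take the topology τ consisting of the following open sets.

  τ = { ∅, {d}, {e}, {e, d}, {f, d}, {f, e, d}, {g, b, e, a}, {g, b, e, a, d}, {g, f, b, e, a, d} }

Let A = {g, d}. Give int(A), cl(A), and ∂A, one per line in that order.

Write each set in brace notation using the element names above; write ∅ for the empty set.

int(A) = {d}
cl(A)  = {g, f, b, a, d}
∂A     = {g, f, b, a}

open subsets of A: ∅, {d}; so int(A) = {d}
closure: X∖int(X∖A) = X∖{e} = {g, f, b, a, d}
∂A = {g, f, b, a, d} minus {d} = {g, f, b, a}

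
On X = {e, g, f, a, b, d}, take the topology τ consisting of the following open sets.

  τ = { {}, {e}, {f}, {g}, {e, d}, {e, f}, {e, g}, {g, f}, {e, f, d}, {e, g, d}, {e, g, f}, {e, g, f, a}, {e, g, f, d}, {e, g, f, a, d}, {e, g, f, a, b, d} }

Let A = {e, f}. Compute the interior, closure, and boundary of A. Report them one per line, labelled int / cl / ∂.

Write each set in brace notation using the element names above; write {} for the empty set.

interior: largest open inside A is {e, f} (from {}, {f}, {e}, {e, f})
cl via duality: int({g, a, b, d}) = {g}, so X∖{g} = {e, f, a, b, d}
cl∖int = {a, b, d}

int(A) = {e, f}
cl(A)  = {e, f, a, b, d}
∂A     = {a, b, d}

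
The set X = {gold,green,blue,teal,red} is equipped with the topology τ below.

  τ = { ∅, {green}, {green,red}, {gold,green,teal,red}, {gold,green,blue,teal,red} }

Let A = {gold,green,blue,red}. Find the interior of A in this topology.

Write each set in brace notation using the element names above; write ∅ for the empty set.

open subsets of A: ∅, {green}, {green,red}; so int(A) = {green,red}

{green,red}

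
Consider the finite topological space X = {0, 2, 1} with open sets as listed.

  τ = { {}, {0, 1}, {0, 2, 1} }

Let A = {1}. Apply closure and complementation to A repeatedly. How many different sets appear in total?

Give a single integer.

4

X∖A={0, 2}, int(X∖A)={}, hence cl(A)={0, 2, 1}
Orbit (k=closure, c=complement):
  1. A     = {1}
  2. kA    = {0, 2, 1}
  3. cA    = {0, 2}
  4. ckA   = {}
(closed under both — stop)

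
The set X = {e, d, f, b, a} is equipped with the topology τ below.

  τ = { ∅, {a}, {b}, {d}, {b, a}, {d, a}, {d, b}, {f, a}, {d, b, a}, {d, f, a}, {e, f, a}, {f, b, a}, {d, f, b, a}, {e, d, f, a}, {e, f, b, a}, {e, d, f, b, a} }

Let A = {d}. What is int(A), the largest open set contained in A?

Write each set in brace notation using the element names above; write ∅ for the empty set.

opens ⊆ A: ∅, {d}; union → int = {d}

{d}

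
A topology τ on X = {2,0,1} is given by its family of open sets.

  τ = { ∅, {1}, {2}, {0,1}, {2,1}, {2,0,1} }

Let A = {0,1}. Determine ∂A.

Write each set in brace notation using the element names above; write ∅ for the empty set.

∅

U open, U⊆A: ∅, {1}, {0,1}. int(A) = ⋃ = {0,1}
X∖A={2}, int(X∖A)={2}, hence cl(A)={0,1}
∂A: remove int from cl → ∅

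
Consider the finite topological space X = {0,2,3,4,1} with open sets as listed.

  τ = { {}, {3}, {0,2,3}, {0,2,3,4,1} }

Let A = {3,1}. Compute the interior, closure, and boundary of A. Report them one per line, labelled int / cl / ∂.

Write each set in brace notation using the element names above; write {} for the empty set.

interior: largest open inside A is {3} (from {}, {3})
cl via duality: int({0,2,4}) = {}, so X∖{} = {0,2,3,4,1}
cl∖int = {0,2,4,1}

int(A) = {3}
cl(A)  = {0,2,3,4,1}
∂A     = {0,2,4,1}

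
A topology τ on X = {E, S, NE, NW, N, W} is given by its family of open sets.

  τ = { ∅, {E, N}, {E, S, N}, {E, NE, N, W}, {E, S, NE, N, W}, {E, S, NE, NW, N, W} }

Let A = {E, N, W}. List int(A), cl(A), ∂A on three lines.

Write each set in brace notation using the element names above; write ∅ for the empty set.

int(A) = {E, N}
cl(A)  = {E, S, NE, NW, N, W}
∂A     = {S, NE, NW, W}

opens ⊆ A: ∅, {E, N}; union → int = {E, N}
complement {S, NE, NW}; its interior ∅; cl(A) = X∖∅ = {E, S, NE, NW, N, W}
boundary = {E, S, NE, NW, N, W} ∖ {E, N} = {S, NE, NW, W}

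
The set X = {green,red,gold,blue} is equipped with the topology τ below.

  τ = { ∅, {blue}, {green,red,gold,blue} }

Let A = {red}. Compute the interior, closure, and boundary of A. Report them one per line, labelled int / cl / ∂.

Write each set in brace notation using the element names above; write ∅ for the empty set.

int(A) = ∅
cl(A)  = {green,red,gold}
∂A     = {green,red,gold}

open subsets of A: ∅; so int(A) = ∅
closure: X∖int(X∖A) = X∖{blue} = {green,red,gold}
∂A = {green,red,gold} minus ∅ = {green,red,gold}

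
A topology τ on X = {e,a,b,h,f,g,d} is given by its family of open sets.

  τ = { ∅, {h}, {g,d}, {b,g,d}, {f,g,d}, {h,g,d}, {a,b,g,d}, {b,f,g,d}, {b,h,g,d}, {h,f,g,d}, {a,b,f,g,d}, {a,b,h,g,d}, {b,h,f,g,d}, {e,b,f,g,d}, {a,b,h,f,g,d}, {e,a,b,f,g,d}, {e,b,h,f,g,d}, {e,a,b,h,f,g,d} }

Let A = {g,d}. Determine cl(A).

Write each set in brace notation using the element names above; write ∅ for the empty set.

complement {e,a,b,h,f}; its interior {h}; cl(A) = X∖{h} = {e,a,b,f,g,d}

{e,a,b,f,g,d}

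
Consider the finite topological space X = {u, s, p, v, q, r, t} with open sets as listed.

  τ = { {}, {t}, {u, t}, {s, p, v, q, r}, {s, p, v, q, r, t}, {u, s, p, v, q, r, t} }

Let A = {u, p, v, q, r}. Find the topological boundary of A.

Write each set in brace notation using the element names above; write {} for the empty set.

U open, U⊆A: {}. int(A) = ⋃ = {}
X∖A={s, t}, int(X∖A)={t}, hence cl(A)={u, s, p, v, q, r}
∂A: remove int from cl → {u, s, p, v, q, r}

{u, s, p, v, q, r}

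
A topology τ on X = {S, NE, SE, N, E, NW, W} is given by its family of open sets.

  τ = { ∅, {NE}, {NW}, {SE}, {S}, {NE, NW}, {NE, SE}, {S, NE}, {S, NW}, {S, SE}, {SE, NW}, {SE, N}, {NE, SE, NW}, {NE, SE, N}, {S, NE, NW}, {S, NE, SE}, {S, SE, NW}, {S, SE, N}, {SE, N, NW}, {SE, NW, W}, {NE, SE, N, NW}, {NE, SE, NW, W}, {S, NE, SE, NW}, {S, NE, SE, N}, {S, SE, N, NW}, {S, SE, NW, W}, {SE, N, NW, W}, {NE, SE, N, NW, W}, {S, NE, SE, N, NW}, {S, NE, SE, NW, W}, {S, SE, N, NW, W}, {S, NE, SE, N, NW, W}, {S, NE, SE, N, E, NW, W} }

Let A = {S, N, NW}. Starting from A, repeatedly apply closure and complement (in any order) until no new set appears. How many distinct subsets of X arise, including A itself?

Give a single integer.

closure: X∖int(X∖A) = X∖{NE, SE} = {S, N, E, NW, W}
Let k=closure and c=complement:
  1. A     = {S, N, NW}
  2. kA    = {S, N, E, NW, W}
  3. cA    = {NE, SE, E, W}
  4. ckA   = {NE, SE}
  5. kcA   = {NE, SE, N, E, W}
  6. ckcA  = {S, NW}
  7. kckcA = {S, E, NW, W}
  8. ckckcA = {NE, SE, N}
— saturated at 8

8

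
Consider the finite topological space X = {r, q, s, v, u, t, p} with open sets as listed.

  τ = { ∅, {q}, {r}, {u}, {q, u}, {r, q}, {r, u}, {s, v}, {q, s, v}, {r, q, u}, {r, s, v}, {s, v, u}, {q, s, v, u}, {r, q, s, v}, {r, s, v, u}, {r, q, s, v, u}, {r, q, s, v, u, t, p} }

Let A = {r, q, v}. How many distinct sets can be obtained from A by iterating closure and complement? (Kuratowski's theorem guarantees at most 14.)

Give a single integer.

complement {s, u, t, p}; its interior {u}; cl(A) = X∖{u} = {r, q, s, v, t, p}
With k = closure, c = complement:
  1. A     = {r, q, v}
  2. kA    = {r, q, s, v, t, p}
  3. cA    = {s, u, t, p}
  4. ckA   = {u}
  5. kcA   = {s, v, u, t, p}
  6. kckA  = {u, t, p}
  7. ckcA  = {r, q}
  8. ckckA = {r, q, s, v}
  9. kckcA = {r, q, t, p}
  10. ckckcA = {s, v, u}
k, c of each give nothing new

10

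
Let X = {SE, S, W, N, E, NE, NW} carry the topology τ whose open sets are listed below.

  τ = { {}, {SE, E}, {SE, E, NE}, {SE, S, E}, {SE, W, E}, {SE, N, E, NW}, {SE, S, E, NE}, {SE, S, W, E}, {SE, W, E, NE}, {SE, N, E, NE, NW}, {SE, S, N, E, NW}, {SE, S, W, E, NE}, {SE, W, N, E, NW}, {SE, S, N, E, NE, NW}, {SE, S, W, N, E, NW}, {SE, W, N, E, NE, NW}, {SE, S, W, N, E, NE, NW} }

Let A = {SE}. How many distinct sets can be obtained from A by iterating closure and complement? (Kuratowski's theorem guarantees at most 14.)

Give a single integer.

4

complement {S, W, N, E, NE, NW}; its interior {}; cl(A) = X∖{} = {SE, S, W, N, E, NE, NW}
With k = closure, c = complement:
  1. A     = {SE}
  2. kA    = {SE, S, W, N, E, NE, NW}
  3. cA    = {S, W, N, E, NE, NW}
  4. ckA   = {}
k, c of each give nothing new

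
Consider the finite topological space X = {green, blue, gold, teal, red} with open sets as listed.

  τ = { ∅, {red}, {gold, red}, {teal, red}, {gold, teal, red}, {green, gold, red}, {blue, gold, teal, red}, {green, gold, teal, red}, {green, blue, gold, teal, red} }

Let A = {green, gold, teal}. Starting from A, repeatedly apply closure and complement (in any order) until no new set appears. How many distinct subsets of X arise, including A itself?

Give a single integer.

closure: X∖int(X∖A) = X∖{red} = {green, blue, gold, teal}
Let k=closure and c=complement:
  1. A     = {green, gold, teal}
  2. kA    = {green, blue, gold, teal}
  3. cA    = {blue, red}
  4. ckA   = {red}
  5. kcA   = {green, blue, gold, teal, red}
  6. ckcA  = ∅
— saturated at 6

6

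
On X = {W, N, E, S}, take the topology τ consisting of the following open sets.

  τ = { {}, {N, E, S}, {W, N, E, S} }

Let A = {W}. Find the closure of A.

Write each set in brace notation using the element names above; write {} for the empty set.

closure: X∖int(X∖A) = X∖{N, E, S} = {W}

{W}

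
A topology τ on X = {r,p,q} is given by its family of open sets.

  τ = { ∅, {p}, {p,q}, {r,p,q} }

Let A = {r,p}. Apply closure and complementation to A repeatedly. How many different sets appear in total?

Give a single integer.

X∖A={q}, int(X∖A)=∅, hence cl(A)={r,p,q}
Orbit (k=closure, c=complement):
  1. A     = {r,p}
  2. kA    = {r,p,q}
  3. cA    = {q}
  4. ckA   = ∅
  5. kcA   = {r,q}
  6. ckcA  = {p}
(closed under both — stop)

6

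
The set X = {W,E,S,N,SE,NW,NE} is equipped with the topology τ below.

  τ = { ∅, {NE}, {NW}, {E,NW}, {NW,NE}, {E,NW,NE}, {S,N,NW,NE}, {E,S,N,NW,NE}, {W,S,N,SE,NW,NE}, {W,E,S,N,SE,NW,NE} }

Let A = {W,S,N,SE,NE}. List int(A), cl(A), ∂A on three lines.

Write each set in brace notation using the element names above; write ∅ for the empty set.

U open, U⊆A: ∅, {NE}. int(A) = ⋃ = {NE}
X∖A={E,NW}, int(X∖A)={E,NW}, hence cl(A)={W,S,N,SE,NE}
∂A: remove int from cl → {W,S,N,SE}

int(A) = {NE}
cl(A)  = {W,S,N,SE,NE}
∂A     = {W,S,N,SE}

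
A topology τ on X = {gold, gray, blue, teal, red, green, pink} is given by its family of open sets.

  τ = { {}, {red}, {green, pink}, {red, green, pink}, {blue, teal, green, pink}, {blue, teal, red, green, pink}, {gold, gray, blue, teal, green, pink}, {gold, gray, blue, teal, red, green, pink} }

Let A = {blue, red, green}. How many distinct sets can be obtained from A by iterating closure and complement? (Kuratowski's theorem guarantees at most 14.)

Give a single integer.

6

closure: X∖int(X∖A) = X∖{} = {gold, gray, blue, teal, red, green, pink}
Let k=closure and c=complement:
  1. A     = {blue, red, green}
  2. kA    = {gold, gray, blue, teal, red, green, pink}
  3. cA    = {gold, gray, teal, pink}
  4. ckA   = {}
  5. kcA   = {gold, gray, blue, teal, green, pink}
  6. ckcA  = {red}
— saturated at 6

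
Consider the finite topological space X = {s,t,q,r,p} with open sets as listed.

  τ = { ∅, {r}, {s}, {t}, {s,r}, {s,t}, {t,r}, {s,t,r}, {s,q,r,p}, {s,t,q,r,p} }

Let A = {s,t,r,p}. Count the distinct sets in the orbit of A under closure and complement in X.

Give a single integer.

6

cl via duality: int({q}) = ∅, so X∖∅ = {s,t,q,r,p}
Write k for closure, c for complement:
  1. A     = {s,t,r,p}
  2. kA    = {s,t,q,r,p}
  3. cA    = {q}
  4. ckA   = ∅
  5. kcA   = {q,p}
  6. ckcA  = {s,t,r}
applying k or c yields no new set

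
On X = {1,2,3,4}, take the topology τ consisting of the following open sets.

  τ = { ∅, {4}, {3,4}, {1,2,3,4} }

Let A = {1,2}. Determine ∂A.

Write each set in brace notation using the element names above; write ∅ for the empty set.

{1,2}

open subsets of A: ∅; so int(A) = ∅
closure: X∖int(X∖A) = X∖{3,4} = {1,2}
∂A = {1,2} minus ∅ = {1,2}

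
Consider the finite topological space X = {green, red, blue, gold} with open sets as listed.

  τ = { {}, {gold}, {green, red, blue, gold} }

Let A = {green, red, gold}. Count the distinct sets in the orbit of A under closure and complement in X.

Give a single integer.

closure: X∖int(X∖A) = X∖{} = {green, red, blue, gold}
Let k=closure and c=complement:
  1. A     = {green, red, gold}
  2. kA    = {green, red, blue, gold}
  3. cA    = {blue}
  4. ckA   = {}
  5. kcA   = {green, red, blue}
  6. ckcA  = {gold}
— saturated at 6

6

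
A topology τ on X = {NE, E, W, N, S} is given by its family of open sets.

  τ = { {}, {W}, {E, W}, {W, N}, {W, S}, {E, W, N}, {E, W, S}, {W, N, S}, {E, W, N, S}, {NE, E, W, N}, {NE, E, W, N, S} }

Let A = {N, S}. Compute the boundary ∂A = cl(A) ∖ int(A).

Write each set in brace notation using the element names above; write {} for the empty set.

opens ⊆ A: {}; union → int = {}
complement {NE, E, W}; its interior {E, W}; cl(A) = X∖{E, W} = {NE, N, S}
boundary = {NE, N, S} ∖ {} = {NE, N, S}

{NE, N, S}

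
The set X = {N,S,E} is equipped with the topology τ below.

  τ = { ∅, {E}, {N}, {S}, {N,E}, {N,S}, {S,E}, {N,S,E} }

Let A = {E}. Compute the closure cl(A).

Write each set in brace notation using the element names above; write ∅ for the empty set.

complement {N,S}; its interior {N,S}; cl(A) = X∖{N,S} = {E}

{E}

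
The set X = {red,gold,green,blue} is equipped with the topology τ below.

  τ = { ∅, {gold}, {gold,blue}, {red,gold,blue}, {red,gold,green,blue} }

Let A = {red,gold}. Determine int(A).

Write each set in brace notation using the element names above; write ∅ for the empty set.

opens ⊆ A: ∅, {gold}; union → int = {gold}

{gold}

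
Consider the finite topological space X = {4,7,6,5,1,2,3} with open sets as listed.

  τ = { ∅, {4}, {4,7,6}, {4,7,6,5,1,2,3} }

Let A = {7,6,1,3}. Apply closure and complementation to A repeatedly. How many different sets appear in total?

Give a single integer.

6

cl via duality: int({4,5,2}) = {4}, so X∖{4} = {7,6,5,1,2,3}
Write k for closure, c for complement:
  1. A     = {7,6,1,3}
  2. kA    = {7,6,5,1,2,3}
  3. cA    = {4,5,2}
  4. ckA   = {4}
  5. kcA   = {4,7,6,5,1,2,3}
  6. ckcA  = ∅
applying k or c yields no new set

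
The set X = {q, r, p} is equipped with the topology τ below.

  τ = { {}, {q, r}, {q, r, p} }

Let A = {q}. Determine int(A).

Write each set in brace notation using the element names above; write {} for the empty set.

{}

interior: largest open inside A is {} (from {})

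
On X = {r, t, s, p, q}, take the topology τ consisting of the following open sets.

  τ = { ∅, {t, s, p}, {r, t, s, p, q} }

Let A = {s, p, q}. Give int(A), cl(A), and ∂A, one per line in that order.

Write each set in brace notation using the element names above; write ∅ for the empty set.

int(A) = ∅
cl(A)  = {r, t, s, p, q}
∂A     = {r, t, s, p, q}

open subsets of A: ∅; so int(A) = ∅
closure: X∖int(X∖A) = X∖∅ = {r, t, s, p, q}
∂A = {r, t, s, p, q} minus ∅ = {r, t, s, p, q}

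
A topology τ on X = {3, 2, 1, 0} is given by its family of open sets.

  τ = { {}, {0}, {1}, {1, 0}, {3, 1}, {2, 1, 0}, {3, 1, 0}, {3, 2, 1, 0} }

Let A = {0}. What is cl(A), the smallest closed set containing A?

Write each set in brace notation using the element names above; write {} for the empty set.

closure: X∖int(X∖A) = X∖{3, 1} = {2, 0}

{2, 0}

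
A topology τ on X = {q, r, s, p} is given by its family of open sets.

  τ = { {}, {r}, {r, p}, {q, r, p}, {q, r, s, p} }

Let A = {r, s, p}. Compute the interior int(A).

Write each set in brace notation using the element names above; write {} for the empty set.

open subsets of A: {}, {r}, {r, p}; so int(A) = {r, p}

{r, p}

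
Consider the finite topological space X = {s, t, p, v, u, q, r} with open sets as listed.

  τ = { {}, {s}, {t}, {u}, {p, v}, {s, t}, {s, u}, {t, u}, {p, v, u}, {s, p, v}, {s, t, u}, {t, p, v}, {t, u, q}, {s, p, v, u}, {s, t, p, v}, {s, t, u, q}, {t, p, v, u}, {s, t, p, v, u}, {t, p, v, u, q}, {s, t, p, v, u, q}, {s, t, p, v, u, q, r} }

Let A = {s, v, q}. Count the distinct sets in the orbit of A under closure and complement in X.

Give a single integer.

12

cl via duality: int({t, p, u, r}) = {t, u}, so X∖{t, u} = {s, p, v, q, r}
Write k for closure, c for complement:
  1. A     = {s, v, q}
  2. kA    = {s, p, v, q, r}
  3. cA    = {t, p, u, r}
  4. ckA   = {t, u}
  5. kcA   = {t, p, v, u, q, r}
  6. kckA  = {t, u, q, r}
  7. ckcA  = {s}
  8. ckckA = {s, p, v}
  9. kckcA = {s, r}
  10. kckckA = {s, p, v, r}
  11. ckckcA = {t, p, v, u, q}
  12. ckckckA = {t, u, q}
applying k or c yields no new set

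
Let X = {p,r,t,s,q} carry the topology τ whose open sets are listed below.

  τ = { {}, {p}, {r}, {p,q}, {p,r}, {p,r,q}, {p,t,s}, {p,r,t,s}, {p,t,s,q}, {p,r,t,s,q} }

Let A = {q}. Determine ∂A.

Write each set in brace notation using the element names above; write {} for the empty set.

{q}

opens ⊆ A: {}; union → int = {}
complement {p,r,t,s}; its interior {p,r,t,s}; cl(A) = X∖{p,r,t,s} = {q}
boundary = {q} ∖ {} = {q}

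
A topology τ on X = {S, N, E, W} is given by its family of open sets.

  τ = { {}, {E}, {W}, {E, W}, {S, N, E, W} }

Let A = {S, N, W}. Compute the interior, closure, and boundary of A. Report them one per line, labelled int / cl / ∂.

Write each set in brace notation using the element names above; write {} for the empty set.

opens ⊆ A: {}, {W}; union → int = {W}
complement {E}; its interior {E}; cl(A) = X∖{E} = {S, N, W}
boundary = {S, N, W} ∖ {W} = {S, N}

int(A) = {W}
cl(A)  = {S, N, W}
∂A     = {S, N}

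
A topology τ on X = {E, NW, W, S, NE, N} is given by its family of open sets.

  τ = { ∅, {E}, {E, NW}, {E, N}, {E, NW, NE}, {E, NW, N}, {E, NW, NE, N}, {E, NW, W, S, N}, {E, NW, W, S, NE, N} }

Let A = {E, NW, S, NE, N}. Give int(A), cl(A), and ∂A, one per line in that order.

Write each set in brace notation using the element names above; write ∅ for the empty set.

open subsets of A: ∅, {E}, {E, NW}, {E, N}, {E, NW, NE}, {E, NW, N}, {E, NW, NE, N}; so int(A) = {E, NW, NE, N}
closure: X∖int(X∖A) = X∖∅ = {E, NW, W, S, NE, N}
∂A = {E, NW, W, S, NE, N} minus {E, NW, NE, N} = {W, S}

int(A) = {E, NW, NE, N}
cl(A)  = {E, NW, W, S, NE, N}
∂A     = {W, S}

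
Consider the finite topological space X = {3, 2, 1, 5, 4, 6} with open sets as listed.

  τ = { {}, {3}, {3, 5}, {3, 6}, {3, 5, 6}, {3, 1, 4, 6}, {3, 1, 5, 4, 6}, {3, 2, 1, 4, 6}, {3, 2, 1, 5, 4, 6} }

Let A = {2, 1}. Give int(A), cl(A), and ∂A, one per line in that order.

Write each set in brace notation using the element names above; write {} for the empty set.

int(A) = {}
cl(A)  = {2, 1, 4}
∂A     = {2, 1, 4}

opens ⊆ A: {}; union → int = {}
complement {3, 5, 4, 6}; its interior {3, 5, 6}; cl(A) = X∖{3, 5, 6} = {2, 1, 4}
boundary = {2, 1, 4} ∖ {} = {2, 1, 4}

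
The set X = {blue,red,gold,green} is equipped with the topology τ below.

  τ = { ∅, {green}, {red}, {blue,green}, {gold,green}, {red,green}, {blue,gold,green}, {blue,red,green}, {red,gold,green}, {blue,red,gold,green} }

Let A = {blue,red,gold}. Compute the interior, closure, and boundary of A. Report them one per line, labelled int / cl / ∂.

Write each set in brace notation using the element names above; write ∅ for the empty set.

int(A) = {red}
cl(A)  = {blue,red,gold}
∂A     = {blue,gold}

opens ⊆ A: ∅, {red}; union → int = {red}
complement {green}; its interior {green}; cl(A) = X∖{green} = {blue,red,gold}
boundary = {blue,red,gold} ∖ {red} = {blue,gold}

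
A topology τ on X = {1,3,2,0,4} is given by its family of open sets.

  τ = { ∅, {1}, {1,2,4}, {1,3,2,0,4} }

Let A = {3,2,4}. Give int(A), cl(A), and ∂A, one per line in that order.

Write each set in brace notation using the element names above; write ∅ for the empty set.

int(A) = ∅
cl(A)  = {3,2,0,4}
∂A     = {3,2,0,4}

interior: largest open inside A is ∅ (from ∅)
cl via duality: int({1,0}) = {1}, so X∖{1} = {3,2,0,4}
cl∖int = {3,2,0,4}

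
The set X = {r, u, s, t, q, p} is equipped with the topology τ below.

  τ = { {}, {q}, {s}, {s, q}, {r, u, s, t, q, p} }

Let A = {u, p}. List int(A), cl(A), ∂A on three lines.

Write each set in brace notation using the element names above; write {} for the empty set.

int(A) = {}
cl(A)  = {r, u, t, p}
∂A     = {r, u, t, p}

interior: largest open inside A is {} (from {})
cl via duality: int({r, s, t, q}) = {s, q}, so X∖{s, q} = {r, u, t, p}
cl∖int = {r, u, t, p}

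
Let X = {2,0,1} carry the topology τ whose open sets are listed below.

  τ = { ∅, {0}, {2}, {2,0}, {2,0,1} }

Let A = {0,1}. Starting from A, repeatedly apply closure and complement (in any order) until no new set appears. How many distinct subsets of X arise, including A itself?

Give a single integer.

cl via duality: int({2}) = {2}, so X∖{2} = {0,1}
Write k for closure, c for complement:
  1. A     = {0,1}
  2. cA    = {2}
  3. kcA   = {2,1}
  4. ckcA  = {0}
applying k or c yields no new set

4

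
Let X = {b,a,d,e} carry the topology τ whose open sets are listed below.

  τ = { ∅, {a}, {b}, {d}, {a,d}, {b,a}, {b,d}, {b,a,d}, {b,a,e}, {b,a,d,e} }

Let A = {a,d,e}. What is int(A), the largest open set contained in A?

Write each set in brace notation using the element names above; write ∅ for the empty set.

interior: largest open inside A is {a,d} (from ∅, {d}, {a}, {a,d})

{a,d}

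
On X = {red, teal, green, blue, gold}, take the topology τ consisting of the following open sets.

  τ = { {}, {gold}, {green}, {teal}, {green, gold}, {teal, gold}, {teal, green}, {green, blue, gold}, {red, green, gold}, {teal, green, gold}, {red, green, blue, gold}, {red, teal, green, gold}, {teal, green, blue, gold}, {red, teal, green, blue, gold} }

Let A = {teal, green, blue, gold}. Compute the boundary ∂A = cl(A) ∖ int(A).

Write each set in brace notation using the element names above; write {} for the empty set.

opens ⊆ A: {}, {gold}, {teal}, {green}, {green, gold}, {teal, green}, {teal, gold}, {green, blue, gold}, {teal, green, gold}, {teal, green, blue, gold}; union → int = {teal, green, blue, gold}
complement {red}; its interior {}; cl(A) = X∖{} = {red, teal, green, blue, gold}
boundary = {red, teal, green, blue, gold} ∖ {teal, green, blue, gold} = {red}

{red}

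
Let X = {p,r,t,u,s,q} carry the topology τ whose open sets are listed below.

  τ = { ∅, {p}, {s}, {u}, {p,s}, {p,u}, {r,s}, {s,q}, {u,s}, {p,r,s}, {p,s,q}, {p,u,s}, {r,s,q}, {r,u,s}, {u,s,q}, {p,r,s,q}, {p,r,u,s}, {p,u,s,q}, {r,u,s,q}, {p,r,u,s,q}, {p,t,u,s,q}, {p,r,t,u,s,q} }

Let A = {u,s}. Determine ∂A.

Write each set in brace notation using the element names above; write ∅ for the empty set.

{r,t,q}

interior: largest open inside A is {u,s} (from ∅, {u}, {s}, {u,s})
cl via duality: int({p,r,t,q}) = {p}, so X∖{p} = {r,t,u,s,q}
cl∖int = {r,t,q}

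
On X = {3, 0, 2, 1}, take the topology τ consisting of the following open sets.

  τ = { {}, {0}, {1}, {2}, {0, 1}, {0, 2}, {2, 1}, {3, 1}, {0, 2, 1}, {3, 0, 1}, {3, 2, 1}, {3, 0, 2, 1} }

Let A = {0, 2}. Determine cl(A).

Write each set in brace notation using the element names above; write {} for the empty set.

{0, 2}

cl via duality: int({3, 1}) = {3, 1}, so X∖{3, 1} = {0, 2}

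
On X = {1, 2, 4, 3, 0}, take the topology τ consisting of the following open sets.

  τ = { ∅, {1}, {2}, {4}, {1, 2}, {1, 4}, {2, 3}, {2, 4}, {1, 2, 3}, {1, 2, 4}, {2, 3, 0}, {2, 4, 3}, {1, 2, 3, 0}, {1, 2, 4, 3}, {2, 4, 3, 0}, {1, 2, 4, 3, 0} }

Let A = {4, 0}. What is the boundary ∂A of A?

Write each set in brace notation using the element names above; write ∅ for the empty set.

{0}

open subsets of A: ∅, {4}; so int(A) = {4}
closure: X∖int(X∖A) = X∖{1, 2, 3} = {4, 0}
∂A = {4, 0} minus {4} = {0}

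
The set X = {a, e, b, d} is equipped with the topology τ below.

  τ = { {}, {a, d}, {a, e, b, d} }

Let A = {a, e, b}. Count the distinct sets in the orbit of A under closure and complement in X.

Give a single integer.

4

closure: X∖int(X∖A) = X∖{} = {a, e, b, d}
Let k=closure and c=complement:
  1. A     = {a, e, b}
  2. kA    = {a, e, b, d}
  3. cA    = {d}
  4. ckA   = {}
— saturated at 4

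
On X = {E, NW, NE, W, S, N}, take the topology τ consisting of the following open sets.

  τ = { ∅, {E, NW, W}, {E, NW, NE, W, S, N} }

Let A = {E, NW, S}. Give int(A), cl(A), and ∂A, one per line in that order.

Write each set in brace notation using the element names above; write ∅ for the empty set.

U open, U⊆A: ∅. int(A) = ⋃ = ∅
X∖A={NE, W, N}, int(X∖A)=∅, hence cl(A)={E, NW, NE, W, S, N}
∂A: remove int from cl → {E, NW, NE, W, S, N}

int(A) = ∅
cl(A)  = {E, NW, NE, W, S, N}
∂A     = {E, NW, NE, W, S, N}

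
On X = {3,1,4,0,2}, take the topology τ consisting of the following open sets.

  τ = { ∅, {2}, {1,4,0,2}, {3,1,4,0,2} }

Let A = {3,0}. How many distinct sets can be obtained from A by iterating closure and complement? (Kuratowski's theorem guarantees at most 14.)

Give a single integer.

complement {1,4,2}; its interior {2}; cl(A) = X∖{2} = {3,1,4,0}
With k = closure, c = complement:
  1. A     = {3,0}
  2. kA    = {3,1,4,0}
  3. cA    = {1,4,2}
  4. ckA   = {2}
  5. kcA   = {3,1,4,0,2}
  6. ckcA  = ∅
k, c of each give nothing new

6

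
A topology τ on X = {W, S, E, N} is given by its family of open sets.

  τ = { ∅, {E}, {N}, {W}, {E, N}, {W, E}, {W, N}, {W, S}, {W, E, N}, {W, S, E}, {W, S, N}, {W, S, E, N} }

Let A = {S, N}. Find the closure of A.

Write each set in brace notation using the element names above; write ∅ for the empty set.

{S, N}

complement {W, E}; its interior {W, E}; cl(A) = X∖{W, E} = {S, N}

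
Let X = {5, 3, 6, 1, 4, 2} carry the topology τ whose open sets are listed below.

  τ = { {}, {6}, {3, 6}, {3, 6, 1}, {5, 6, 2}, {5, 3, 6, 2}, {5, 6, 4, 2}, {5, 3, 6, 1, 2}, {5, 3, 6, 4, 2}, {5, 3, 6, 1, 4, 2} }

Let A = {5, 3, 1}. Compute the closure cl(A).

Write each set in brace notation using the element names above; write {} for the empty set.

X∖A={6, 4, 2}, int(X∖A)={6}, hence cl(A)={5, 3, 1, 4, 2}

{5, 3, 1, 4, 2}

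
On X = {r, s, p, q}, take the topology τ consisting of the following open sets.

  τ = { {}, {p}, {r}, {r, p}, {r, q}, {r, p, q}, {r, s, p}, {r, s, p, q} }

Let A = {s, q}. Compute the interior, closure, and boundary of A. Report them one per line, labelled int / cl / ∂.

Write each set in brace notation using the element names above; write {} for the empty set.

int(A) = {}
cl(A)  = {s, q}
∂A     = {s, q}

opens ⊆ A: {}; union → int = {}
complement {r, p}; its interior {r, p}; cl(A) = X∖{r, p} = {s, q}
boundary = {s, q} ∖ {} = {s, q}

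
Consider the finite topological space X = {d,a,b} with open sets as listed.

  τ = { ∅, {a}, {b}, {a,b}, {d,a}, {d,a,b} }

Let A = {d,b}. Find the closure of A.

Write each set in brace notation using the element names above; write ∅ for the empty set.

X∖A={a}, int(X∖A)={a}, hence cl(A)={d,b}

{d,b}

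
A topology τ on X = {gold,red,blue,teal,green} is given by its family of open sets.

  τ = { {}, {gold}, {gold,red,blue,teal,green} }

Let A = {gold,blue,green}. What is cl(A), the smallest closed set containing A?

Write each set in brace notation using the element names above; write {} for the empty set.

cl via duality: int({red,teal}) = {}, so X∖{} = {gold,red,blue,teal,green}

{gold,red,blue,teal,green}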